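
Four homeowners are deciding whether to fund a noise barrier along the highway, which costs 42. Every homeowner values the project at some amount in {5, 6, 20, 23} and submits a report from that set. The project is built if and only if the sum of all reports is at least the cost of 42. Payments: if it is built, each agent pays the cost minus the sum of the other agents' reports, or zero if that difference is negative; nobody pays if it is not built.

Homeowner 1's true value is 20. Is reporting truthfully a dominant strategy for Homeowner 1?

Check each profile of the others' reports and compare truth against every alternative report.
Others report (5, 20, 20): truth gives 20, best alternative gives 20.
Others report (5, 20, 23): truth gives 20, best alternative gives 20.
Others report (5, 23, 20): truth gives 20, best alternative gives 20.
Others report (5, 23, 23): truth gives 20, best alternative gives 20.
Others report (6, 20, 20): truth gives 20, best alternative gives 20.
Others report (6, 20, 23): truth gives 20, best alternative gives 20.
(Remaining 58 profiles checked similarly; truth is weakly best in each.)
In every case the truthful report is at least as good as any alternative, so it is a dominant strategy.

Yes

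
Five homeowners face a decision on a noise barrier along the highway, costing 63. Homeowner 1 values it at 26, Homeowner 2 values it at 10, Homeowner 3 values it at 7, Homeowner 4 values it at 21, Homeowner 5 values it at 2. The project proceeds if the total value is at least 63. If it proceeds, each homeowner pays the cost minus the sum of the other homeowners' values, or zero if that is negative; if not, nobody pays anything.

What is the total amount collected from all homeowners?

52

Total value 66 ≥ cost 63, so it is built.
Homeowner 1: others sum to 40; max(0, 63 - 40) = 23.
Homeowner 2: others sum to 56; max(0, 63 - 56) = 7.
Homeowner 3: others sum to 59; max(0, 63 - 59) = 4.
Homeowner 4: others sum to 45; max(0, 63 - 45) = 18.
Homeowner 5: others sum to 64; max(0, 63 - 64) = 0.
Total collected = 23 + 7 + 4 + 18 + 0 = 52.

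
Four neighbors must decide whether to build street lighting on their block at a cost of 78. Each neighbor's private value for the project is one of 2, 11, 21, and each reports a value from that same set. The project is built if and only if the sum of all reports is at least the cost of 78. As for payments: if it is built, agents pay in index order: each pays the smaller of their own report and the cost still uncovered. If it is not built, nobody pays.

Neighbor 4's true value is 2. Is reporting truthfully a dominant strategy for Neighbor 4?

Check each profile of the others' reports and compare truth against every alternative report.
Others report (2, 2, 2): truth gives 0, best alternative gives 0.
Others report (2, 2, 11): truth gives 0, best alternative gives 0.
Others report (2, 2, 21): truth gives 0, best alternative gives 0.
Others report (2, 11, 2): truth gives 0, best alternative gives 0.
Others report (2, 11, 11): truth gives 0, best alternative gives 0.
Others report (2, 11, 21): truth gives 0, best alternative gives 0.
(Remaining 21 profiles checked similarly; truth is weakly best in each.)
In every case the truthful report is at least as good as any alternative, so it is a dominant strategy.

Yes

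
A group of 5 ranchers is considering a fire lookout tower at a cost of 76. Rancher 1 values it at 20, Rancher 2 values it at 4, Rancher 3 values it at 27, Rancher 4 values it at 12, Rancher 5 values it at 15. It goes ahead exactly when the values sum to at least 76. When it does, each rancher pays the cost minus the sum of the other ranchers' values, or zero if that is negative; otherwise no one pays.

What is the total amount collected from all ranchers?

Total value 78 ≥ cost 76, so it is built.
Rancher 1: others sum to 58; max(0, 76 - 58) = 18.
Rancher 2: others sum to 74; max(0, 76 - 74) = 2.
Rancher 3: others sum to 51; max(0, 76 - 51) = 25.
Rancher 4: others sum to 66; max(0, 76 - 66) = 10.
Rancher 5: others sum to 63; max(0, 76 - 63) = 13.
Total collected = 18 + 2 + 25 + 10 + 13 = 68.

68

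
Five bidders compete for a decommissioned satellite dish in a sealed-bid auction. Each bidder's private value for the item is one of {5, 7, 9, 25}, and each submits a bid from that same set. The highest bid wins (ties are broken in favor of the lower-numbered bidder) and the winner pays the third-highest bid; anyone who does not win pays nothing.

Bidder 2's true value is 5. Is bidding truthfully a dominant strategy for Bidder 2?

Yes

Check each profile of the others' bids and compare truth against every alternative bid.
Others bid (5, 5, 7, 7): truth gives 0, best alternative gives -2.
Others bid (5, 7, 5, 7): truth gives 0, best alternative gives -2.
Others bid (5, 7, 7, 5): truth gives 0, best alternative gives -2.
Others bid (5, 7, 7, 7): truth gives 0, best alternative gives -2.
Others bid (5, 5, 5, 5): truth gives 0, best alternative gives 0.
Others bid (5, 5, 5, 7): truth gives 0, best alternative gives 0.
(Remaining 250 profiles checked similarly; truth is weakly best in each.)
In every case the truthful bid is at least as good as any alternative, so it is a dominant strategy.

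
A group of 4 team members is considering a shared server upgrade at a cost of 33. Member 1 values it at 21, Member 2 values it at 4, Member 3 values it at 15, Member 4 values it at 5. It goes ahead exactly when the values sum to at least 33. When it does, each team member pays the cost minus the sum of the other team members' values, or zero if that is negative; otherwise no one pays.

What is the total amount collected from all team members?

12

Total value 45 ≥ cost 33, so it is built.
Member 1: others sum to 24; max(0, 33 - 24) = 9.
Member 2: others sum to 41; max(0, 33 - 41) = 0.
Member 3: others sum to 30; max(0, 33 - 30) = 3.
Member 4: others sum to 40; max(0, 33 - 40) = 0.
Total collected = 9 + 0 + 3 + 0 = 12.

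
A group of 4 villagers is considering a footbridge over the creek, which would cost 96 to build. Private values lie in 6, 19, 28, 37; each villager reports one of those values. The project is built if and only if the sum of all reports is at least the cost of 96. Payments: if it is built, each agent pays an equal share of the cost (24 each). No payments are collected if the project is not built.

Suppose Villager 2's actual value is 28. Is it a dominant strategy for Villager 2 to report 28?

No

Consider the case where Villager 1 reports 6, Villager 3 reports 19 and Villager 4 reports 37.
Truthful report 28: project not built, utility 0.
Report 37 instead: project built, pays 24, utility 28 - 24 = 4.
Since 4 > 0, reporting 37 is strictly better here, so truthful reporting is not dominant.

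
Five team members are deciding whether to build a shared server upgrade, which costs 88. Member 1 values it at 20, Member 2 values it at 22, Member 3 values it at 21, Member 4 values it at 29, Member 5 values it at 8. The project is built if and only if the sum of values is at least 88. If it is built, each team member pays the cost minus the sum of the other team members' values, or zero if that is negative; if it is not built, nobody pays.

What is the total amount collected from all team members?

Total value 100 ≥ cost 88, so it is built.
Member 1: others sum to 80; max(0, 88 - 80) = 8.
Member 2: others sum to 78; max(0, 88 - 78) = 10.
Member 3: others sum to 79; max(0, 88 - 79) = 9.
Member 4: others sum to 71; max(0, 88 - 71) = 17.
Member 5: others sum to 92; max(0, 88 - 92) = 0.
Total collected = 8 + 10 + 9 + 17 + 0 = 44.

44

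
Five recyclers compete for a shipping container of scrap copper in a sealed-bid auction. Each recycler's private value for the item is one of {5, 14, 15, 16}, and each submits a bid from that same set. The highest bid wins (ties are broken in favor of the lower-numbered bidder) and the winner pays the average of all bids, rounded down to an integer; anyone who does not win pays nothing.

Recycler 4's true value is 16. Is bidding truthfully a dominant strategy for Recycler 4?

No

Consider the case where Recycler 1 bids 5, Recycler 2 bids 5, Recycler 3 bids 5 and Recycler 5 bids 5.
Truthful bid 16: wins, pays 7, utility 16 - 7 = 9.
Bid 14 instead: wins, pays 6, utility 16 - 6 = 10.
Since 10 > 9, bidding 14 is strictly better here, so truthful bidding is not dominant.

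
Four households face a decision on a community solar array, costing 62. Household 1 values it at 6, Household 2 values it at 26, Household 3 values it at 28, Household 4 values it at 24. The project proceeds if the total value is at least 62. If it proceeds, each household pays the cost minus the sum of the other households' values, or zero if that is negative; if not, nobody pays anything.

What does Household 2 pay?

Total value 84 ≥ cost 62, so the project is built.
The other households' values sum to 58.
Cost minus that sum is 62 - 58 = 4.

4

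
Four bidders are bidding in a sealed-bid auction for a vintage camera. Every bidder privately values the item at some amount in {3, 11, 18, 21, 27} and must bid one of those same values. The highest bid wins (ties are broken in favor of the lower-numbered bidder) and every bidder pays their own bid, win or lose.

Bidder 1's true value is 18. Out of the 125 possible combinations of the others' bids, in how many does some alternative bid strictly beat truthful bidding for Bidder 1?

Others bid (3, 3, 3): truth gives 0; bid 3 gives 15 > 0. Violating.
Others bid (3, 3, 11): truth gives 0; bid 11 gives 7 > 0. Violating.
Others bid (3, 3, 21): truth gives -18; bid 3 gives -3 > -18. Violating.
Others bid (3, 3, 27): truth gives -18; bid 3 gives -3 > -18. Violating.
Others bid (3, 3, 18): truth gives 0; no alternative beats it.
Others bid (3, 11, 18): truth gives 0; no alternative beats it.
(Checking all 125 profiles: 106 have a profitable deviation, 19 do not.)

106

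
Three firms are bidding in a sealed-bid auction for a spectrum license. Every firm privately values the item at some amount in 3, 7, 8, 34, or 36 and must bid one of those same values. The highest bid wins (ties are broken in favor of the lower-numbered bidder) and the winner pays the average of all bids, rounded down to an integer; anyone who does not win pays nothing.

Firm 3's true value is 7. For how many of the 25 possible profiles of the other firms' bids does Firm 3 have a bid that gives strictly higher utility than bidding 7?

Others bid (3, 7): truth gives 0; bid 8 gives 1 > 0. Violating.
Others bid (7, 3): truth gives 0; bid 8 gives 1 > 0. Violating.
Others bid (3, 3): truth gives 3; no alternative beats it.
Others bid (3, 8): truth gives 0; no alternative beats it.
(Checking all 25 profiles: 2 have a profitable deviation, 23 do not.)

2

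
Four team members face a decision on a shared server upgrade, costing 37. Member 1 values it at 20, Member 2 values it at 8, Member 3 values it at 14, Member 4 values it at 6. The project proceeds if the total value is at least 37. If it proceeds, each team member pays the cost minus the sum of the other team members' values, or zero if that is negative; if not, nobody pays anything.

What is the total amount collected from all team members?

12

Total value 48 ≥ cost 37, so it is built.
Member 1: others sum to 28; max(0, 37 - 28) = 9.
Member 2: others sum to 40; max(0, 37 - 40) = 0.
Member 3: others sum to 34; max(0, 37 - 34) = 3.
Member 4: others sum to 42; max(0, 37 - 42) = 0.
Total collected = 9 + 0 + 3 + 0 = 12.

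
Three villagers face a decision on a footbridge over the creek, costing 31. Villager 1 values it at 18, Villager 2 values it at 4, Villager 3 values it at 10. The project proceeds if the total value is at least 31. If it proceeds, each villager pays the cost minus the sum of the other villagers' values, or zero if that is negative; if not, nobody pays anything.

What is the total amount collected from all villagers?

Total value 32 ≥ cost 31, so it is built.
Villager 1: others sum to 14; max(0, 31 - 14) = 17.
Villager 2: others sum to 28; max(0, 31 - 28) = 3.
Villager 3: others sum to 22; max(0, 31 - 22) = 9.
Total collected = 17 + 3 + 9 = 29.

29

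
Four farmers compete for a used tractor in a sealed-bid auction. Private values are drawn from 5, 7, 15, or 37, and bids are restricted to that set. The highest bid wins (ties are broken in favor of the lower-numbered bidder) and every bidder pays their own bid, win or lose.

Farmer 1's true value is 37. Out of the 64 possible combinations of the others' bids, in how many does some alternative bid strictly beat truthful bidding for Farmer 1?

Others bid (5, 5, 5): truth gives 0; bid 5 gives 32 > 0. Violating.
Others bid (5, 5, 7): truth gives 0; bid 7 gives 30 > 0. Violating.
Others bid (5, 5, 15): truth gives 0; bid 15 gives 22 > 0. Violating.
Others bid (5, 7, 5): truth gives 0; bid 7 gives 30 > 0. Violating.
Others bid (5, 5, 37): truth gives 0; no alternative beats it.
Others bid (5, 7, 37): truth gives 0; no alternative beats it.
(Checking all 64 profiles: 27 have a profitable deviation, 37 do not.)

27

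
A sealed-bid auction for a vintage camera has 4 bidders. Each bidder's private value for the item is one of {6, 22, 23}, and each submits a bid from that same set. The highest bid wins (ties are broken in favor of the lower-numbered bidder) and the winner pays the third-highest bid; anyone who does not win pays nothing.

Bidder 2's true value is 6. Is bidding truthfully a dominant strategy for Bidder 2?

Yes

Check each profile of the others' bids and compare truth against every alternative bid.
Others bid (6, 22, 22): truth gives 0, best alternative gives -16.
Others bid (6, 6, 6): truth gives 0, best alternative gives 0.
Others bid (6, 6, 22): truth gives 0, best alternative gives 0.
Others bid (6, 6, 23): truth gives 0, best alternative gives 0.
Others bid (6, 22, 6): truth gives 0, best alternative gives 0.
Others bid (6, 22, 23): truth gives 0, best alternative gives 0.
(Remaining 21 profiles checked similarly; truth is weakly best in each.)
In every case the truthful bid is at least as good as any alternative, so it is a dominant strategy.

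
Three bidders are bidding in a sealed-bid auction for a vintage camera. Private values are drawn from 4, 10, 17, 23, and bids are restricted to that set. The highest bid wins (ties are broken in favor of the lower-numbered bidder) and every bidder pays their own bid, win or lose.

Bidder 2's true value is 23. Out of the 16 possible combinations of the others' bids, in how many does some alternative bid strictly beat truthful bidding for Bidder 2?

Others bid (4, 4): truth gives 0; bid 10 gives 13 > 0. Violating.
Others bid (4, 10): truth gives 0; bid 10 gives 13 > 0. Violating.
Others bid (4, 17): truth gives 0; bid 17 gives 6 > 0. Violating.
Others bid (10, 4): truth gives 0; bid 17 gives 6 > 0. Violating.
Others bid (4, 23): truth gives 0; no alternative beats it.
Others bid (10, 23): truth gives 0; no alternative beats it.
(Checking all 16 profiles: 10 have a profitable deviation, 6 do not.)

10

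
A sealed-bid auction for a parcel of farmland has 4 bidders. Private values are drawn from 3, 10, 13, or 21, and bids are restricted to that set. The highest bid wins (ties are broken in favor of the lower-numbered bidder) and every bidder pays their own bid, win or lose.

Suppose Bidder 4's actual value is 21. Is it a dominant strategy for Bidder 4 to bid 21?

Consider the case where Bidder 1 bids 3, Bidder 2 bids 3 and Bidder 3 bids 3.
Truthful bid 21: wins, pays 21, utility 21 - 21 = 0.
Bid 10 instead: wins, pays 10, utility 21 - 10 = 11.
Since 11 > 0, bidding 10 is strictly better here, so truthful bidding is not dominant.

No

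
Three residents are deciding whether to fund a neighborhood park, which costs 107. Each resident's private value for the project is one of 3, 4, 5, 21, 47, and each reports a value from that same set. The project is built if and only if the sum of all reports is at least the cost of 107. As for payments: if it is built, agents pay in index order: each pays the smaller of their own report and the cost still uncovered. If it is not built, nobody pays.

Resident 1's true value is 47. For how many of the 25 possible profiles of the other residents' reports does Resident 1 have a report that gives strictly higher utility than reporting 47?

Others report (47, 47): truth gives 0; report 21 gives 26 > 0. Violating.
Others report (3, 3): truth gives 0; no alternative beats it.
Others report (3, 4): truth gives 0; no alternative beats it.
(Checking all 25 profiles: 1 has a profitable deviation, 24 do not.)

1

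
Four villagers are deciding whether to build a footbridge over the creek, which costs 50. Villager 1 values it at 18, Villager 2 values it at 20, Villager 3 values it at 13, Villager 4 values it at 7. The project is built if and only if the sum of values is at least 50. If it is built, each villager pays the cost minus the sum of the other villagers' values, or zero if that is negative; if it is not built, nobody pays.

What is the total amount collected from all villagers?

27

Total value 58 ≥ cost 50, so it is built.
Villager 1: others sum to 40; max(0, 50 - 40) = 10.
Villager 2: others sum to 38; max(0, 50 - 38) = 12.
Villager 3: others sum to 45; max(0, 50 - 45) = 5.
Villager 4: others sum to 51; max(0, 50 - 51) = 0.
Total collected = 10 + 12 + 5 + 0 = 27.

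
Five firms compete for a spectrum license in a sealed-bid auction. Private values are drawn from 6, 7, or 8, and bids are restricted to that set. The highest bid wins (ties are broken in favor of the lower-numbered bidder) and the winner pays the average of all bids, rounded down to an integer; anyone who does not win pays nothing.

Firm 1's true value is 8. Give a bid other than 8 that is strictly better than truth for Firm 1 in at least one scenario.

7

Suppose Firm 2 bids 6, Firm 3 bids 7, Firm 4 bids 7 and Firm 5 bids 7.
Bid 8: wins, pays 7, utility 8 - 7 = 1.
Bid 7: wins, pays 6, utility 8 - 6 = 2.
So bidding 7 beats truth here (2 > 1).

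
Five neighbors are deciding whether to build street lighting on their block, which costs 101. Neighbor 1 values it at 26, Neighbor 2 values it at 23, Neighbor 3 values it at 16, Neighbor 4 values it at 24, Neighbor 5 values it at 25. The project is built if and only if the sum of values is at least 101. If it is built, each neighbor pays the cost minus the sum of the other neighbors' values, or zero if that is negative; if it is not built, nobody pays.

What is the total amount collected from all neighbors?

Total value 114 ≥ cost 101, so it is built.
Neighbor 1: others sum to 88; max(0, 101 - 88) = 13.
Neighbor 2: others sum to 91; max(0, 101 - 91) = 10.
Neighbor 3: others sum to 98; max(0, 101 - 98) = 3.
Neighbor 4: others sum to 90; max(0, 101 - 90) = 11.
Neighbor 5: others sum to 89; max(0, 101 - 89) = 12.
Total collected = 13 + 10 + 3 + 11 + 12 = 49.

49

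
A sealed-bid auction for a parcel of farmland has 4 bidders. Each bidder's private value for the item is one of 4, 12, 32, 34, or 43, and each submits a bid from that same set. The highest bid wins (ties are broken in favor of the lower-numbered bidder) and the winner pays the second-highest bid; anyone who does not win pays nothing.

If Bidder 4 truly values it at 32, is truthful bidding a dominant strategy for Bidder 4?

Yes

Check each profile of the others' bids and compare truth against every alternative bid.
Others bid (4, 4, 4): truth gives 28, best alternative gives 28.
Others bid (4, 4, 12): truth gives 20, best alternative gives 20.
Others bid (4, 12, 4): truth gives 20, best alternative gives 20.
Others bid (4, 12, 12): truth gives 20, best alternative gives 20.
Others bid (12, 4, 4): truth gives 20, best alternative gives 20.
Others bid (12, 4, 12): truth gives 20, best alternative gives 20.
(Remaining 119 profiles checked similarly; truth is weakly best in each.)
In every case the truthful bid is at least as good as any alternative, so it is a dominant strategy.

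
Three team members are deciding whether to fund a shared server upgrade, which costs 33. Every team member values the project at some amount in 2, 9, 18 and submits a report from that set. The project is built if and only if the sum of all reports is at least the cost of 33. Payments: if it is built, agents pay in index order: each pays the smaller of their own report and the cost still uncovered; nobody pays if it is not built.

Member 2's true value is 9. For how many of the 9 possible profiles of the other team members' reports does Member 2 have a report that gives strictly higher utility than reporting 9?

1

Others report (18, 18): truth gives 0; report 2 gives 7 > 0. Violating.
Others report (2, 2): truth gives 0; no alternative beats it.
Others report (2, 9): truth gives 0; no alternative beats it.
(Checking all 9 profiles: 1 has a profitable deviation, 8 do not.)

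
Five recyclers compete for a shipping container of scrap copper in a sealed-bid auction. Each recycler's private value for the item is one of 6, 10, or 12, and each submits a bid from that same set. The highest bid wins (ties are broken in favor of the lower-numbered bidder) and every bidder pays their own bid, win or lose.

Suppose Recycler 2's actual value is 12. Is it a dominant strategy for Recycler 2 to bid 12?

No

Consider the case where Recycler 1 bids 6, Recycler 3 bids 6, Recycler 4 bids 6 and Recycler 5 bids 6.
Truthful bid 12: wins, pays 12, utility 12 - 12 = 0.
Bid 10 instead: wins, pays 10, utility 12 - 10 = 2.
Since 2 > 0, bidding 10 is strictly better here, so truthful bidding is not dominant.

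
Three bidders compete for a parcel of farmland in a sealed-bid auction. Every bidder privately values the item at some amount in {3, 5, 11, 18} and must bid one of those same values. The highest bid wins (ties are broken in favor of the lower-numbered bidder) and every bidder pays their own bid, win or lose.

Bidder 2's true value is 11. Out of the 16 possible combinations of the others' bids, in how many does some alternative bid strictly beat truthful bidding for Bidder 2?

Others bid (3, 3): truth gives 0; bid 5 gives 6 > 0. Violating.
Others bid (3, 5): truth gives 0; bid 5 gives 6 > 0. Violating.
Others bid (3, 18): truth gives -11; bid 3 gives -3 > -11. Violating.
Others bid (5, 18): truth gives -11; bid 3 gives -3 > -11. Violating.
Others bid (3, 11): truth gives 0; no alternative beats it.
Others bid (5, 3): truth gives 0; no alternative beats it.
(Checking all 16 profiles: 12 have a profitable deviation, 4 do not.)

12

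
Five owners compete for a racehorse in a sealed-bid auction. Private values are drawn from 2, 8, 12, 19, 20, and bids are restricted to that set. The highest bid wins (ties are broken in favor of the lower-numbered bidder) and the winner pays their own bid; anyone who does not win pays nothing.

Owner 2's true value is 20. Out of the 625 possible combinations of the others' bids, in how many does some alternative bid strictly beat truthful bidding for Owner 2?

Others bid (2, 2, 2, 2): truth gives 0; bid 8 gives 12 > 0. Violating.
Others bid (2, 2, 2, 8): truth gives 0; bid 8 gives 12 > 0. Violating.
Others bid (2, 2, 2, 12): truth gives 0; bid 12 gives 8 > 0. Violating.
Others bid (2, 2, 2, 19): truth gives 0; bid 19 gives 1 > 0. Violating.
Others bid (2, 2, 2, 20): truth gives 0; no alternative beats it.
Others bid (2, 2, 8, 20): truth gives 0; no alternative beats it.
(Checking all 625 profiles: 192 have a profitable deviation, 433 do not.)

192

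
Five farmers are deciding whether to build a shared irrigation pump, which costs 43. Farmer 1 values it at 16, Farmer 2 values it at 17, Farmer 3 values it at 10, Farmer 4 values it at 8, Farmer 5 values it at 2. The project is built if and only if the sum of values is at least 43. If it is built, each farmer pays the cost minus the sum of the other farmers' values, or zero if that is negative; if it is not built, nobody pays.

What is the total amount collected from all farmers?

Total value 53 ≥ cost 43, so it is built.
Farmer 1: others sum to 37; max(0, 43 - 37) = 6.
Farmer 2: others sum to 36; max(0, 43 - 36) = 7.
Farmer 3: others sum to 43; max(0, 43 - 43) = 0.
Farmer 4: others sum to 45; max(0, 43 - 45) = 0.
Farmer 5: others sum to 51; max(0, 43 - 51) = 0.
Total collected = 6 + 7 + 0 + 0 + 0 = 13.

13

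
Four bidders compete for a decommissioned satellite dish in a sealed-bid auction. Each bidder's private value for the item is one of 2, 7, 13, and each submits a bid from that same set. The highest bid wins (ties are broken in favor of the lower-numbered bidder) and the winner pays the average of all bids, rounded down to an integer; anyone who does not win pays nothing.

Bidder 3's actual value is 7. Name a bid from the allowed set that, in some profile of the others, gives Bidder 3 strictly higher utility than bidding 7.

Suppose Bidder 1 bids 2, Bidder 2 bids 7 and Bidder 4 bids 2.
Bid 7: loses, pays 0, utility 0.
Bid 13: wins, pays 6, utility 7 - 6 = 1.
So bidding 13 beats truth here (1 > 0).

13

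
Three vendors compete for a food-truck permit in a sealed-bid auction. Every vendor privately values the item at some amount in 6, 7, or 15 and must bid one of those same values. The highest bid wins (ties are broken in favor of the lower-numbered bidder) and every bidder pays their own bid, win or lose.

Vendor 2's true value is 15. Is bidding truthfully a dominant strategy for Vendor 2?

Consider the case where Vendor 1 bids 6 and Vendor 3 bids 6.
Truthful bid 15: wins, pays 15, utility 15 - 15 = 0.
Bid 7 instead: wins, pays 7, utility 15 - 7 = 8.
Since 8 > 0, bidding 7 is strictly better here, so truthful bidding is not dominant.

No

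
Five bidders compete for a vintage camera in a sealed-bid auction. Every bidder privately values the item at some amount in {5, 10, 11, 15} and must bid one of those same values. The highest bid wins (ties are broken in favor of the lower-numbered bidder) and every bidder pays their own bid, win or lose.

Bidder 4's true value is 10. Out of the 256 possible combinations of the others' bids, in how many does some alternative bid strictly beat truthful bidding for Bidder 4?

254

Others bid (5, 5, 5, 11): truth gives -10; bid 11 gives -1 > -10. Violating.
Others bid (5, 5, 5, 15): truth gives -10; bid 5 gives -5 > -10. Violating.
Others bid (5, 5, 10, 5): truth gives -10; bid 11 gives -1 > -10. Violating.
Others bid (5, 5, 10, 10): truth gives -10; bid 11 gives -1 > -10. Violating.
Others bid (5, 5, 5, 5): truth gives 0; no alternative beats it.
Others bid (5, 5, 5, 10): truth gives 0; no alternative beats it.
(Checking all 256 profiles: 254 have a profitable deviation, 2 do not.)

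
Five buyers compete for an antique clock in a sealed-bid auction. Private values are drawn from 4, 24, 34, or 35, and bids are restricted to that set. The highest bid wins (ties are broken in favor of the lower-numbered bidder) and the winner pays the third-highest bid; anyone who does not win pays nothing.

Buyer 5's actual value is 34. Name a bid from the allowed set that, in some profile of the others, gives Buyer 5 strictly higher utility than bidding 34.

35

Suppose Buyer 1 bids 4, Buyer 2 bids 4, Buyer 3 bids 4 and Buyer 4 bids 34.
Bid 34: loses, pays 0, utility 0.
Bid 35: wins, pays 4, utility 34 - 4 = 30.
So bidding 35 beats truth here (30 > 0).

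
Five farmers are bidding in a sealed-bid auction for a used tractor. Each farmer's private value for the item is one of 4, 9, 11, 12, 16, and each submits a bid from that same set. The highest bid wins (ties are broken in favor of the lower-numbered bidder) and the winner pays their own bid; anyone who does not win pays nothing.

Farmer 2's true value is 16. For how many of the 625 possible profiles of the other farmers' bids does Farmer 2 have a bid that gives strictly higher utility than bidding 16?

Others bid (4, 4, 4, 4): truth gives 0; bid 9 gives 7 > 0. Violating.
Others bid (4, 4, 4, 9): truth gives 0; bid 9 gives 7 > 0. Violating.
Others bid (4, 4, 4, 11): truth gives 0; bid 11 gives 5 > 0. Violating.
Others bid (4, 4, 4, 12): truth gives 0; bid 12 gives 4 > 0. Violating.
Others bid (4, 4, 4, 16): truth gives 0; no alternative beats it.
Others bid (4, 4, 9, 16): truth gives 0; no alternative beats it.
(Checking all 625 profiles: 192 have a profitable deviation, 433 do not.)

192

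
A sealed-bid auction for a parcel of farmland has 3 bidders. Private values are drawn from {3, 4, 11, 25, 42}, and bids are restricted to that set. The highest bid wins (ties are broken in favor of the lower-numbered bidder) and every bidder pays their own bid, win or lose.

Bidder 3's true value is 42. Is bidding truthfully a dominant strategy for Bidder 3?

Consider the case where Bidder 1 bids 3 and Bidder 2 bids 3.
Truthful bid 42: wins, pays 42, utility 42 - 42 = 0.
Bid 4 instead: wins, pays 4, utility 42 - 4 = 38.
Since 38 > 0, bidding 4 is strictly better here, so truthful bidding is not dominant.

No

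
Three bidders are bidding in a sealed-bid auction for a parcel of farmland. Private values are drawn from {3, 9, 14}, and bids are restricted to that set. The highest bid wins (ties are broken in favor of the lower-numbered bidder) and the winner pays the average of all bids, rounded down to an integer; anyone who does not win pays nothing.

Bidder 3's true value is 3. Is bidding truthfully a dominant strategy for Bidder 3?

Check each profile of the others' bids and compare truth against every alternative bid.
Others bid (3, 3): truth gives 0, best alternative gives -2.
Others bid (3, 9): truth gives 0, best alternative gives 0.
Others bid (3, 14): truth gives 0, best alternative gives 0.
Others bid (9, 3): truth gives 0, best alternative gives 0.
Others bid (9, 9): truth gives 0, best alternative gives 0.
Others bid (9, 14): truth gives 0, best alternative gives 0.
(Remaining 3 profiles checked similarly; truth is weakly best in each.)
In every case the truthful bid is at least as good as any alternative, so it is a dominant strategy.

Yes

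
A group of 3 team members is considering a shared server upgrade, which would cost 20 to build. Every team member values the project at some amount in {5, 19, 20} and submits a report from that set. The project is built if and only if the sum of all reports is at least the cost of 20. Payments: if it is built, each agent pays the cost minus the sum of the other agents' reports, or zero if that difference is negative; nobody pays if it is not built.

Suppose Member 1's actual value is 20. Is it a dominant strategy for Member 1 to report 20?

Yes

Check each profile of the others' reports and compare truth against every alternative report.
Others report (5, 19): truth gives 20, best alternative gives 20.
Others report (5, 20): truth gives 20, best alternative gives 20.
Others report (19, 5): truth gives 20, best alternative gives 20.
Others report (19, 19): truth gives 20, best alternative gives 20.
Others report (19, 20): truth gives 20, best alternative gives 20.
Others report (20, 5): truth gives 20, best alternative gives 20.
(Remaining 3 profiles checked similarly; truth is weakly best in each.)
In every case the truthful report is at least as good as any alternative, so it is a dominant strategy.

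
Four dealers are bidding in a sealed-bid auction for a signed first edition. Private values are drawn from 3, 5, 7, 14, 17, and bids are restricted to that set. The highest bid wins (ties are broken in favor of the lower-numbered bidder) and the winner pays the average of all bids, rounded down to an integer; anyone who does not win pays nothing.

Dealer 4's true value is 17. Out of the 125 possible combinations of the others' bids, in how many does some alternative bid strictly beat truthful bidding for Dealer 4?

27

Others bid (3, 3, 3): truth gives 11; bid 5 gives 14 > 11. Violating.
Others bid (3, 3, 5): truth gives 10; bid 7 gives 13 > 10. Violating.
Others bid (3, 3, 7): truth gives 10; bid 14 gives 11 > 10. Violating.
Others bid (3, 5, 3): truth gives 10; bid 7 gives 13 > 10. Violating.
Others bid (3, 3, 14): truth gives 8; no alternative beats it.
Others bid (3, 3, 17): truth gives 0; no alternative beats it.
(Checking all 125 profiles: 27 have a profitable deviation, 98 do not.)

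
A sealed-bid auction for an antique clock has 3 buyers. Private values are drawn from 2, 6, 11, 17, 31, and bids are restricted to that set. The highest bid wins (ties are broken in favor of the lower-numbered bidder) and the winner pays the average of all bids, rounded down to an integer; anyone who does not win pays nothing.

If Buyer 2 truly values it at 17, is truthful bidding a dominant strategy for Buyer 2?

Consider the case where Buyer 1 bids 2 and Buyer 3 bids 2.
Truthful bid 17: wins, pays 7, utility 17 - 7 = 10.
Bid 6 instead: wins, pays 3, utility 17 - 3 = 14.
Since 14 > 10, bidding 6 is strictly better here, so truthful bidding is not dominant.

No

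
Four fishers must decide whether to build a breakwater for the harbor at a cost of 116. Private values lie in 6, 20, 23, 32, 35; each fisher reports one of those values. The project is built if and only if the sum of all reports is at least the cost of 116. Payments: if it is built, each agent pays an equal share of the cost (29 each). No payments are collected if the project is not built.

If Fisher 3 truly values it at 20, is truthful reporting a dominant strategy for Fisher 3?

Consider the case where Fisher 1 reports 32, Fisher 2 reports 32 and Fisher 4 reports 32.
Truthful report 20: project built, pays 29, utility 20 - 29 = -9.
Report 6 instead: project not built, utility 0.
Since 0 > -9, reporting 6 is strictly better here, so truthful reporting is not dominant.

No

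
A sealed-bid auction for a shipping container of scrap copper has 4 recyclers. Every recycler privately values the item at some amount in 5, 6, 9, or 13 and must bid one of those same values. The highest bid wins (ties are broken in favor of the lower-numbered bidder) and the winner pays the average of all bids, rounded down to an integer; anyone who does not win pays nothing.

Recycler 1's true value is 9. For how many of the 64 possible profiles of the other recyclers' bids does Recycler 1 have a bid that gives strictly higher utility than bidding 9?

Others bid (5, 5, 5): truth gives 3; bid 5 gives 4 > 3. Violating.
Others bid (5, 5, 6): truth gives 3; bid 6 gives 4 > 3. Violating.
Others bid (5, 6, 5): truth gives 3; bid 6 gives 4 > 3. Violating.
Others bid (5, 6, 6): truth gives 3; bid 6 gives 4 > 3. Violating.
Others bid (5, 5, 9): truth gives 2; no alternative beats it.
Others bid (5, 5, 13): truth gives 0; no alternative beats it.
(Checking all 64 profiles: 7 have a profitable deviation, 57 do not.)

7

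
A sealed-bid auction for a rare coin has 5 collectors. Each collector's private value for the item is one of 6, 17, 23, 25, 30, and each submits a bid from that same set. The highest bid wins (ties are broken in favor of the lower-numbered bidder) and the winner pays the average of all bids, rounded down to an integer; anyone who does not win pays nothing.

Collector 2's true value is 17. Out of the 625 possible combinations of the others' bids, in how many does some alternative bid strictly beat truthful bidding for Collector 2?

Others bid (6, 6, 6, 23): truth gives 0; bid 23 gives 5 > 0. Violating.
Others bid (6, 6, 6, 25): truth gives 0; bid 25 gives 4 > 0. Violating.
Others bid (6, 6, 6, 30): truth gives 0; bid 30 gives 2 > 0. Violating.
Others bid (6, 6, 17, 23): truth gives 0; bid 23 gives 2 > 0. Violating.
Others bid (6, 6, 6, 6): truth gives 9; no alternative beats it.
Others bid (6, 6, 6, 17): truth gives 7; no alternative beats it.
(Checking all 625 profiles: 48 have a profitable deviation, 577 do not.)

48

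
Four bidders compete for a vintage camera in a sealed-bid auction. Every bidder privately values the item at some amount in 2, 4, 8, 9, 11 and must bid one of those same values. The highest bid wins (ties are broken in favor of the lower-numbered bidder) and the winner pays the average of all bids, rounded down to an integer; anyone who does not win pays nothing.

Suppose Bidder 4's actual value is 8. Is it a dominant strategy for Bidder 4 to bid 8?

No

Consider the case where Bidder 1 bids 2, Bidder 2 bids 2 and Bidder 3 bids 2.
Truthful bid 8: wins, pays 3, utility 8 - 3 = 5.
Bid 4 instead: wins, pays 2, utility 8 - 2 = 6.
Since 6 > 5, bidding 4 is strictly better here, so truthful bidding is not dominant.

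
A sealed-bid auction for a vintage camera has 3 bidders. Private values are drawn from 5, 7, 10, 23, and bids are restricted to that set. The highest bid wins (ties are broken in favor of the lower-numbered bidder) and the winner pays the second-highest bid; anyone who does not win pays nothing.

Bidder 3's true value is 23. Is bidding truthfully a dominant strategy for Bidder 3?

Check each profile of the others' bids and compare truth against every alternative bid.
Others bid (5, 10): truth gives 13, best alternative gives 0.
Others bid (7, 10): truth gives 13, best alternative gives 0.
Others bid (10, 5): truth gives 13, best alternative gives 0.
Others bid (10, 7): truth gives 13, best alternative gives 0.
Others bid (10, 10): truth gives 13, best alternative gives 0.
Others bid (5, 5): truth gives 18, best alternative gives 18.
(Remaining 10 profiles checked similarly; truth is weakly best in each.)
In every case the truthful bid is at least as good as any alternative, so it is a dominant strategy.

Yes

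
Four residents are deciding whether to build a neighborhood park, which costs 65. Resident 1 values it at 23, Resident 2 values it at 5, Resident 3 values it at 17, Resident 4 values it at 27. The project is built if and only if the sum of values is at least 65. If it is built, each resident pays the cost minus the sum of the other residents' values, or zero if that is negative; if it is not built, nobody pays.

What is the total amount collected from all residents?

46

Total value 72 ≥ cost 65, so it is built.
Resident 1: others sum to 49; max(0, 65 - 49) = 16.
Resident 2: others sum to 67; max(0, 65 - 67) = 0.
Resident 3: others sum to 55; max(0, 65 - 55) = 10.
Resident 4: others sum to 45; max(0, 65 - 45) = 20.
Total collected = 16 + 0 + 10 + 20 = 46.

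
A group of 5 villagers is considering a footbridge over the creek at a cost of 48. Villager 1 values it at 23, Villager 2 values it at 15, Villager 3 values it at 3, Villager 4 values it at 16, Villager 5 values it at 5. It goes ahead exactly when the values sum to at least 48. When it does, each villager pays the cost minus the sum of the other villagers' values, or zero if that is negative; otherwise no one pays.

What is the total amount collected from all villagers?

12

Total value 62 ≥ cost 48, so it is built.
Villager 1: others sum to 39; max(0, 48 - 39) = 9.
Villager 2: others sum to 47; max(0, 48 - 47) = 1.
Villager 3: others sum to 59; max(0, 48 - 59) = 0.
Villager 4: others sum to 46; max(0, 48 - 46) = 2.
Villager 5: others sum to 57; max(0, 48 - 57) = 0.
Total collected = 9 + 1 + 0 + 2 + 0 = 12.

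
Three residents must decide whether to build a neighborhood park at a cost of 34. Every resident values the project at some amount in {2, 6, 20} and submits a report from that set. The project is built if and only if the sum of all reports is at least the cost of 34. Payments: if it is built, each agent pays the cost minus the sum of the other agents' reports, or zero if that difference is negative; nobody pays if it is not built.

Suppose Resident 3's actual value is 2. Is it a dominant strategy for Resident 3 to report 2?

Yes

Check each profile of the others' reports and compare truth against every alternative report.
Others report (20, 20): truth gives 2, best alternative gives 2.
Others report (2, 2): truth gives 0, best alternative gives 0.
Others report (2, 6): truth gives 0, best alternative gives 0.
Others report (2, 20): truth gives 0, best alternative gives 0.
Others report (6, 2): truth gives 0, best alternative gives 0.
Others report (6, 6): truth gives 0, best alternative gives 0.
(Remaining 3 profiles checked similarly; truth is weakly best in each.)
In every case the truthful report is at least as good as any alternative, so it is a dominant strategy.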